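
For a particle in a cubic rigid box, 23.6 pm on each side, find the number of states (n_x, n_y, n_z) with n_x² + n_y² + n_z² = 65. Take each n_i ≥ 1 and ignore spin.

degeneracy = 6

The level has n_x² + n_y² + n_z² = 65. The ordered positive-integer solutions are (2, 5, 6), (2, 6, 5), (5, 2, 6), (5, 6, 2), (6, 2, 5), (6, 5, 2).
That gives 6 states.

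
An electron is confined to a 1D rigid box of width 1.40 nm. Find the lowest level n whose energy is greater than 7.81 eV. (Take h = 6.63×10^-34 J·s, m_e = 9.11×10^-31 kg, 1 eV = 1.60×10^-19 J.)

E_1 = h²/(8m_eL²) = 3.077×10^-20 J = 0.1923 eV.
Need n² > 7.81/0.1923 = 40.61, i.e. n > 6.373.
The smallest integer satisfying this is n = 7.

n = 7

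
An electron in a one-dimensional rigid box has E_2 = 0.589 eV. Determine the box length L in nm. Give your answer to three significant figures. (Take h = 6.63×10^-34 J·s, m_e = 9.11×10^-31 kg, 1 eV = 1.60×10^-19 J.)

From E_n = n²h²/(8m_eL²), L = n·h/√(8m_eE_n).
E_2 = 0.589 eV = 9.424×10^-20 J, so L = 2·6.63×10^-34/√(8·9.11×10^-31·9.424×10^-20) = 1.60×10^-9 m = 1.60 nm.

L = 1.60 nm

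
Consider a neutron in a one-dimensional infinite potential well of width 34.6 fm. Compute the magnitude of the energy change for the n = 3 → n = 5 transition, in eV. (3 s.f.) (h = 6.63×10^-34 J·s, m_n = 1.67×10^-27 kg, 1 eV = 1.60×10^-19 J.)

|ΔE| = 2.75×10^6 eV

E_1 = h²/(8m_nL²) = 2.748×10^-14 J.
|ΔE| = |3² − 5²|·E_1 = 16·2.748×10^-14 J = 4.397×10^-13 J = 2.75×10^6 eV.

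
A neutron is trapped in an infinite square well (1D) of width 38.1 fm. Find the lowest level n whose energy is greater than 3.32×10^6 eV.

E_1 = h²/(8m_nL²) = 2.257×10^-14 J = 1.409×10^5 eV.
Need n² > 3.32×10^6/1.409×10^5 = 23.56, i.e. n > 4.854.
The smallest integer satisfying this is n = 5.

n = 5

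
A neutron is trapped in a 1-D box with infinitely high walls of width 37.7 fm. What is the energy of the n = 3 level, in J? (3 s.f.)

For an infinite well E_n = n²h²/(8m_nL²), so E_1 = h²/(8m_nL²) = (6.626×10^-34)²/(8·1.675×10^-27·(3.77×10^-14 m)²) = 2.305×10^-14 J.
Then E_3 = 3²·E_1 = 9·2.305×10^-14 J = 2.07×10^-13 J.

E_3 = 2.07×10^-13 J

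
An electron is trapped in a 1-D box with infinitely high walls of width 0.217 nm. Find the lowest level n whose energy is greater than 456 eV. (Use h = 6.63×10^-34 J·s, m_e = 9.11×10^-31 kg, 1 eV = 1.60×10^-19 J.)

n = 8

E_1 = h²/(8m_eL²) = 1.281×10^-18 J = 8.006 eV.
Need n² > 456/8.006 = 56.96, i.e. n > 7.547.
The smallest integer satisfying this is n = 8.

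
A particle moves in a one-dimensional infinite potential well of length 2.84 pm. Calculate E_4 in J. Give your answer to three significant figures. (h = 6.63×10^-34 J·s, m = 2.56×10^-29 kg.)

E_4 = 4.26×10^-15 J

For an infinite well E_n = n²h²/(8mL²), so E_1 = h²/(8mL²) = (6.63×10^-34)²/(8·2.56×10^-29·(2.84×10^-12 m)²) = 2.661×10^-16 J.
Then E_4 = 4²·E_1 = 16·2.661×10^-16 J = 4.26×10^-15 J.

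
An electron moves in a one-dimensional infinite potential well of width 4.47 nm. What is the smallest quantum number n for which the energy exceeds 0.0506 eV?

E_1 = h²/(8m_eL²) = 3.015×10^-21 J = 0.01882 eV.
Need n² > 0.0506/0.01882 = 2.689, i.e. n > 1.640.
The smallest integer satisfying this is n = 2.

n = 2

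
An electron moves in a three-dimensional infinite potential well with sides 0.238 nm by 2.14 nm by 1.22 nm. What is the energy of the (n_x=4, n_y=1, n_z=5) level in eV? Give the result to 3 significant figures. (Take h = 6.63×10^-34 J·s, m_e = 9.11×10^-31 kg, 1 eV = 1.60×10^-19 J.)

For a 3D rectangular well E = (h²/8m_e)·Σ n_i²/L_i² = (6.63×10^-34)²/(8·9.11×10^-31) · [4²/(0.238 nm)² + 1²/(2.14 nm)² + 5²/(1.22 nm)²].
Evaluating gives E = 1.806×10^-17 J = 113 eV.

E = 113 eV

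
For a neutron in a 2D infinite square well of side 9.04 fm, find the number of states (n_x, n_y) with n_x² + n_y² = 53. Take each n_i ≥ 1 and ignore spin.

degeneracy = 2

The level has n_x² + n_y² = 53. The ordered positive-integer solutions are (2, 7), (7, 2).
That gives 2 states.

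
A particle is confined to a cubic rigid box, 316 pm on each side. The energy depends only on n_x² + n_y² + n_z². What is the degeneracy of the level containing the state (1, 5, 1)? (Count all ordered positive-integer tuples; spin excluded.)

degeneracy = 4

The level has n_x² + n_y² + n_z² = 27. The ordered positive-integer solutions are (1, 1, 5), (1, 5, 1), (3, 3, 3), (5, 1, 1).
That gives 4 states.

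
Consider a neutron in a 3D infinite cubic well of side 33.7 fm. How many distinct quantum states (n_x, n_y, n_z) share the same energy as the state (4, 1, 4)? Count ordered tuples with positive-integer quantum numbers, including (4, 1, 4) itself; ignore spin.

degeneracy = 6

The level has n_x² + n_y² + n_z² = 33. The ordered positive-integer solutions are (1, 4, 4), (2, 2, 5), (2, 5, 2), (4, 1, 4), (4, 4, 1), (5, 2, 2).
That gives 6 states.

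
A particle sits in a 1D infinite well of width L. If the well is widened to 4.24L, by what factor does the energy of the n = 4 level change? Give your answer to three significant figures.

0.0556

E_n ∝ 1/L², so the energy scales by 1/4.24² = 0.0556.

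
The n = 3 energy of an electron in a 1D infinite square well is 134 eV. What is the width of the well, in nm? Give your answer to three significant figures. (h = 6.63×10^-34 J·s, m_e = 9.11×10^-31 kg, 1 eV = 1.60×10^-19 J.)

From E_n = n²h²/(8m_eL²), L = n·h/√(8m_eE_n).
E_3 = 134 eV = 2.144×10^-17 J, so L = 3·6.63×10^-34/√(8·9.11×10^-31·2.144×10^-17) = 1.59×10^-10 m = 0.159 nm.

L = 0.159 nm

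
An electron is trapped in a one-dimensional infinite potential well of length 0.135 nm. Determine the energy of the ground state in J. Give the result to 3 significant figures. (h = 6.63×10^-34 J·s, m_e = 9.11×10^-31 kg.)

E_1 = 3.31×10^-18 J

For an infinite well E_n = n²h²/(8m_eL²), so E_1 = h²/(8m_eL²) = (6.63×10^-34)²/(8·9.11×10^-31·(1.35×10^-10 m)²) = 3.309×10^-18 J.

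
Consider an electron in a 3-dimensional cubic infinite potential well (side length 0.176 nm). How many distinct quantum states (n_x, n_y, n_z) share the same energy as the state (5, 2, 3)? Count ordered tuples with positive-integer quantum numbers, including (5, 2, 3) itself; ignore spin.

The level has n_x² + n_y² + n_z² = 38. The ordered positive-integer solutions are (1, 1, 6), (1, 6, 1), (2, 3, 5), (2, 5, 3), (3, 2, 5), (3, 5, 2), (5, 2, 3), (5, 3, 2), (6, 1, 1).
That gives 9 states.

degeneracy = 9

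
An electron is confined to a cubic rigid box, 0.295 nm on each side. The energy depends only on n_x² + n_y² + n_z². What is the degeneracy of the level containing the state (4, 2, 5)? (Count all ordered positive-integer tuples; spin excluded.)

degeneracy = 6

The level has n_x² + n_y² + n_z² = 45. The ordered positive-integer solutions are (2, 4, 5), (2, 5, 4), (4, 2, 5), (4, 5, 2), (5, 2, 4), (5, 4, 2).
That gives 6 states.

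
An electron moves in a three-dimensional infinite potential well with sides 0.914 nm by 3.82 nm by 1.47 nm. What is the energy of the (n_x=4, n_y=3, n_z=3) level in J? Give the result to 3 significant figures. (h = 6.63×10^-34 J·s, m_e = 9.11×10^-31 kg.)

For a 3D rectangular well E = (h²/8m_e)·Σ n_i²/L_i² = (6.63×10^-34)²/(8·9.11×10^-31) · [4²/(0.914 nm)² + 3²/(3.82 nm)² + 3²/(1.47 nm)²].
Evaluating gives E = 1.44×10^-18 J.

E = 1.44×10^-18 J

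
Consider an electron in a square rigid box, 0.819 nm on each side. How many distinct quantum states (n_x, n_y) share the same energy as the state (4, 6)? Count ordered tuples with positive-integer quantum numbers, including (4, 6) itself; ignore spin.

The level has n_x² + n_y² = 52. The ordered positive-integer solutions are (4, 6), (6, 4).
That gives 2 states.

degeneracy = 2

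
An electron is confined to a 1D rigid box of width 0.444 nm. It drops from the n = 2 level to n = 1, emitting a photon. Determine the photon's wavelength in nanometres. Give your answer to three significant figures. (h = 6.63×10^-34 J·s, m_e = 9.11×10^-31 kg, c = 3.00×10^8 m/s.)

λ = 217 nm

E_1 = h²/(8m_eL²) = 3.060×10^-19 J, so ΔE = (2² − 1²)E_1 = 9.180×10^-19 J.
λ = hc/ΔE = (6.63×10^-34·3.00×10^8)/9.180×10^-19 = 2.17×10^-7 m = 217 nm.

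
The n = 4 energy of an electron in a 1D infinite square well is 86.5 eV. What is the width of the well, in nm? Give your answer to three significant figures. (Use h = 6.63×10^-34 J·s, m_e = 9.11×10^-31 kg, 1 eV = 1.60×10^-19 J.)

From E_n = n²h²/(8m_eL²), L = n·h/√(8m_eE_n).
E_4 = 86.5 eV = 1.384×10^-17 J, so L = 4·6.63×10^-34/√(8·9.11×10^-31·1.384×10^-17) = 2.64×10^-10 m = 0.264 nm.

L = 0.264 nm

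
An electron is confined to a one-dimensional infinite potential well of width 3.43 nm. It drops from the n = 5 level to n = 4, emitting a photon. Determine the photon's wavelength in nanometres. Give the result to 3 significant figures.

E_1 = h²/(8m_eL²) = 5.121×10^-21 J, so ΔE = (5² − 4²)E_1 = 4.609×10^-20 J.
λ = hc/ΔE = (6.626×10^-34·2.998×10^8)/4.609×10^-20 = 4.31×10^-6 m = 4.31×10^3 nm.

λ = 4.31×10^3 nm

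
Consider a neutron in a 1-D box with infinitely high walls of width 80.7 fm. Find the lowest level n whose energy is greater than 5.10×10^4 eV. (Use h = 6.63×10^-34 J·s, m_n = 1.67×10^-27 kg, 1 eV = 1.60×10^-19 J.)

n = 2

E_1 = h²/(8m_nL²) = 5.052×10^-15 J = 3.158×10^4 eV.
Need n² > 5.10×10^4/3.158×10^4 = 1.615, i.e. n > 1.271.
The smallest integer satisfying this is n = 2.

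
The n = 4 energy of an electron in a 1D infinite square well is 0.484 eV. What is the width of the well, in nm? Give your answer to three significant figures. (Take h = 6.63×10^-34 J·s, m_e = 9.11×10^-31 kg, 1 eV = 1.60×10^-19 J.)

From E_n = n²h²/(8m_eL²), L = n·h/√(8m_eE_n).
E_4 = 0.484 eV = 7.744×10^-20 J, so L = 4·6.63×10^-34/√(8·9.11×10^-31·7.744×10^-20) = 3.53×10^-9 m = 3.53 nm.

L = 3.53 nm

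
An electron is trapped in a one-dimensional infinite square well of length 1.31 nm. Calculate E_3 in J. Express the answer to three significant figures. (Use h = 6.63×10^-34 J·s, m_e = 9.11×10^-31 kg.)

For an infinite well E_n = n²h²/(8m_eL²), so E_1 = h²/(8m_eL²) = (6.63×10^-34)²/(8·9.11×10^-31·(1.31×10^-9 m)²) = 3.515×10^-20 J.
Then E_3 = 3²·E_1 = 9·3.515×10^-20 J = 3.16×10^-19 J.

E_3 = 3.16×10^-19 J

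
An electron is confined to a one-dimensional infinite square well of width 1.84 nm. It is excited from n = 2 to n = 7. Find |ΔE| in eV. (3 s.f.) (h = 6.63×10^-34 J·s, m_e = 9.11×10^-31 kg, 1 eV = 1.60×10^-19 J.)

|ΔE| = 5.01 eV

E_1 = h²/(8m_eL²) = 1.781×10^-20 J.
|ΔE| = |2² − 7²|·E_1 = 45·1.781×10^-20 J = 8.014×10^-19 J = 5.01 eV.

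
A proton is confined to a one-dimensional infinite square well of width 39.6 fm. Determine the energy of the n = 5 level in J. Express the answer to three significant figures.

E_5 = 5.23×10^-13 J

For an infinite well E_n = n²h²/(8m_pL²), so E_1 = h²/(8m_pL²) = (6.626×10^-34)²/(8·1.673×10^-27·(3.96×10^-14 m)²) = 2.092×10^-14 J.
Then E_5 = 5²·E_1 = 25·2.092×10^-14 J = 5.23×10^-13 J.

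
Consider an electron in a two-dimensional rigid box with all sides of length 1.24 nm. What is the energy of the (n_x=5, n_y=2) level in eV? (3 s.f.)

For a 2D rectangular well E = (h²/8m_e)·Σ n_i²/L_i² = (6.626×10^-34)²/(8·9.109×10^-31) · [5²/(1.24 nm)² + 2²/(1.24 nm)²].
Evaluating gives E = 1.136×10^-18 J = 7.09 eV.

E = 7.09 eV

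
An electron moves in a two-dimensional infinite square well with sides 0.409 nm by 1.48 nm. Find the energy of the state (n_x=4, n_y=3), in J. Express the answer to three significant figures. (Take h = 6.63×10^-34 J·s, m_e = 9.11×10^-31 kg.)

For a 2D rectangular well E = (h²/8m_e)·Σ n_i²/L_i² = (6.63×10^-34)²/(8·9.11×10^-31) · [4²/(0.409 nm)² + 3²/(1.48 nm)²].
Evaluating gives E = 6.02×10^-18 J.

E = 6.02×10^-18 J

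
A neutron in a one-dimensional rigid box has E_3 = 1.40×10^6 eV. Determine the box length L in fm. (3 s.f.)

From E_n = n²h²/(8m_nL²), L = n·h/√(8m_nE_n).
E_3 = 1.40×10^6 eV = 2.243×10^-13 J, so L = 3·6.626×10^-34/√(8·1.675×10^-27·2.243×10^-13) = 3.63×10^-14 m = 36.3 fm.

L = 36.3 fm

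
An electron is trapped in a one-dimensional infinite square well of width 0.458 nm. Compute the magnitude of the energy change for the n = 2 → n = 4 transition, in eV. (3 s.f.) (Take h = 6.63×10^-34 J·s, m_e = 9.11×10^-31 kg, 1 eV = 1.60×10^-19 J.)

E_1 = h²/(8m_eL²) = 2.875×10^-19 J.
|ΔE| = |2² − 4²|·E_1 = 12·2.875×10^-19 J = 3.450×10^-18 J = 21.6 eV.

|ΔE| = 21.6 eV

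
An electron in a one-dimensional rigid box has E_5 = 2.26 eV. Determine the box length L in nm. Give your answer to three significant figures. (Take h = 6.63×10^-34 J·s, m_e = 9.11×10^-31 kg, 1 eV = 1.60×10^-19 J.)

From E_n = n²h²/(8m_eL²), L = n·h/√(8m_eE_n).
E_5 = 2.26 eV = 3.616×10^-19 J, so L = 5·6.63×10^-34/√(8·9.11×10^-31·3.616×10^-19) = 2.04×10^-9 m = 2.04 nm.

L = 2.04 nm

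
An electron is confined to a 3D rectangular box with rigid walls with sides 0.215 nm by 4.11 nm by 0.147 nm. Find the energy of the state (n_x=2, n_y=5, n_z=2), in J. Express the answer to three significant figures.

For a 3D rectangular well E = (h²/8m_e)·Σ n_i²/L_i² = (6.626×10^-34)²/(8·9.109×10^-31) · [2²/(0.215 nm)² + 5²/(4.11 nm)² + 2²/(0.147 nm)²].
Evaluating gives E = 1.65×10^-17 J.

E = 1.65×10^-17 J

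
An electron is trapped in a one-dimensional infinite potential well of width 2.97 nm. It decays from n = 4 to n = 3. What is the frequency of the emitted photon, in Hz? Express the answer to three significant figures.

f = 7.22×10^13 Hz

E_1 = h²/(8m_eL²) = 6.830×10^-21 J and ΔE = (4² − 3²)E_1 = 4.781×10^-20 J.
f = ΔE/h = 4.781×10^-20/6.626×10^-34 = 7.22×10^13 Hz.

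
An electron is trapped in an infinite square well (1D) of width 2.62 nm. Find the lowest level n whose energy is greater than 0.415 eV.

E_1 = h²/(8m_eL²) = 8.777×10^-21 J = 0.05479 eV.
Need n² > 0.415/0.05479 = 7.574, i.e. n > 2.752.
The smallest integer satisfying this is n = 3.

n = 3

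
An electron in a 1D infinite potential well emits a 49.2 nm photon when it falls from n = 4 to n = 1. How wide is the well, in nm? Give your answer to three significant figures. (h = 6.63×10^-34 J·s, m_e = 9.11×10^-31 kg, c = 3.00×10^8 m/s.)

L = 0.473 nm

The photon carries ΔE = hc/λ = 6.63×10^-34·3.00×10^8/4.92×10^-8 m = 4.043×10^-18 J.
Since ΔE = (4² − 1²)E_1, E_1 = 2.695×10^-19 J, and L = h/√(8m_eE_1) = 4.73×10^-10 m = 0.473 nm.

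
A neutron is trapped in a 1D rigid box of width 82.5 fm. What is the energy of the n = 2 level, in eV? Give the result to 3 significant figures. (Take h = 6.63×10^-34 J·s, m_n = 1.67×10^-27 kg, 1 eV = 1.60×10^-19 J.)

E_2 = 1.21×10^5 eV

For an infinite well E_n = n²h²/(8m_nL²), so E_1 = h²/(8m_nL²) = (6.63×10^-34)²/(8·1.67×10^-27·(8.25×10^-14 m)²) = 4.834×10^-15 J.
Then E_2 = 2²·E_1 = 4·4.834×10^-15 J = 1.934×10^-14 J.
Converting, E_2 = 1.934×10^-14 J / (1.60×10^-19 J/eV) = 1.21×10^5 eV.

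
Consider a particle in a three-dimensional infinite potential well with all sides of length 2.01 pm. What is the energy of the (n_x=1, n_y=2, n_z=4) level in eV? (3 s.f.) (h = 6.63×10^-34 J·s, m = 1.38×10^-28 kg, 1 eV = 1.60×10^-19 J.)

For a 3D rectangular well E = (h²/8m)·Σ n_i²/L_i² = (6.63×10^-34)²/(8·1.38×10^-28) · [1²/(2.01 pm)² + 2²/(2.01 pm)² + 4²/(2.01 pm)²].
Evaluating gives E = 2.070×10^-15 J = 1.29×10^4 eV.

E = 1.29×10^4 eV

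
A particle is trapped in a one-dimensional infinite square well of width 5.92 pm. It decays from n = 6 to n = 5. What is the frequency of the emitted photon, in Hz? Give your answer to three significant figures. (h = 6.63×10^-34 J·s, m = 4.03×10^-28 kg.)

E_1 = h²/(8mL²) = 3.890×10^-18 J and ΔE = (6² − 5²)E_1 = 4.279×10^-17 J.
f = ΔE/h = 4.279×10^-17/6.63×10^-34 = 6.45×10^16 Hz.

f = 6.45×10^16 Hz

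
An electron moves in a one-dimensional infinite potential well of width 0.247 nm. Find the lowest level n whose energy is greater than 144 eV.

E_1 = h²/(8m_eL²) = 9.875×10^-19 J = 6.164 eV.
Need n² > 144/6.164 = 23.36, i.e. n > 4.833.
The smallest integer satisfying this is n = 5.

n = 5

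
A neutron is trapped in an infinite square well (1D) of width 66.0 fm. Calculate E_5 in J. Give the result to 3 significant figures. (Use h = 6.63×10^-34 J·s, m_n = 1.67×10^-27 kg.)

For an infinite well E_n = n²h²/(8m_nL²), so E_1 = h²/(8m_nL²) = (6.63×10^-34)²/(8·1.67×10^-27·(6.60×10^-14 m)²) = 7.553×10^-15 J.
Then E_5 = 5²·E_1 = 25·7.553×10^-15 J = 1.89×10^-13 J.

E_5 = 1.89×10^-13 J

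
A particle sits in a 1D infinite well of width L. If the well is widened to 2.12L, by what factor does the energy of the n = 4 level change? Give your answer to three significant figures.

E_n ∝ 1/L², so the energy scales by 1/2.12² = 0.222.

0.222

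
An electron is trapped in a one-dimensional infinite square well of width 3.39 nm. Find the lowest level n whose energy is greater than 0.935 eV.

n = 6

E_1 = h²/(8m_eL²) = 5.243×10^-21 J = 0.03273 eV.
Need n² > 0.935/0.03273 = 28.57, i.e. n > 5.345.
The smallest integer satisfying this is n = 6.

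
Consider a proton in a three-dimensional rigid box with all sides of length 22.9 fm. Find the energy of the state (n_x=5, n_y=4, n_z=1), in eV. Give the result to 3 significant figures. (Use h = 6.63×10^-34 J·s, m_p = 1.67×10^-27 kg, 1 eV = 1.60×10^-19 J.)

For a 3D rectangular well E = (h²/8m_p)·Σ n_i²/L_i² = (6.63×10^-34)²/(8·1.67×10^-27) · [5²/(22.9 fm)² + 4²/(22.9 fm)² + 1²/(22.9 fm)²].
Evaluating gives E = 2.635×10^-12 J = 1.65×10^7 eV.

E = 1.65×10^7 eV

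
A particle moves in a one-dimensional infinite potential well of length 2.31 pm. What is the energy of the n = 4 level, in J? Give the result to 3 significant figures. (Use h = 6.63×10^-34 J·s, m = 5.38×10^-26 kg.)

For an infinite well E_n = n²h²/(8mL²), so E_1 = h²/(8mL²) = (6.63×10^-34)²/(8·5.38×10^-26·(2.31×10^-12 m)²) = 1.914×10^-19 J.
Then E_4 = 4²·E_1 = 16·1.914×10^-19 J = 3.06×10^-18 J.

E_4 = 3.06×10^-18 J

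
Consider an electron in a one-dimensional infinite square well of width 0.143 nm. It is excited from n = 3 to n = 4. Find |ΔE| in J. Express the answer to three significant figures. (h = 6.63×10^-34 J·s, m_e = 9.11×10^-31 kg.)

E_1 = h²/(8m_eL²) = 2.949×10^-18 J.
|ΔE| = |3² − 4²|·E_1 = 7·2.949×10^-18 J = 2.06×10^-17 J.

|ΔE| = 2.06×10^-17 J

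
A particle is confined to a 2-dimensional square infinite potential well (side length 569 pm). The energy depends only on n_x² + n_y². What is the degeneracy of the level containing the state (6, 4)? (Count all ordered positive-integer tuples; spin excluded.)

degeneracy = 2

The level has n_x² + n_y² = 52. The ordered positive-integer solutions are (4, 6), (6, 4).
That gives 2 states.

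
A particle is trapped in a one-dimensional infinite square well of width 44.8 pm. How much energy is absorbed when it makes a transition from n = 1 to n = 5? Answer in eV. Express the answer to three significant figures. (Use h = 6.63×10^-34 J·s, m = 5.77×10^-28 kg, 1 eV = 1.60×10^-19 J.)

E_1 = h²/(8mL²) = 4.745×10^-20 J.
|ΔE| = |1² − 5²|·E_1 = 24·4.745×10^-20 J = 1.139×10^-18 J = 7.12 eV.

|ΔE| = 7.12 eV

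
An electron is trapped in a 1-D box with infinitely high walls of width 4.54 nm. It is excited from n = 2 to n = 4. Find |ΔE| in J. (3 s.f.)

E_1 = h²/(8m_eL²) = 2.923×10^-21 J.
|ΔE| = |2² − 4²|·E_1 = 12·2.923×10^-21 J = 3.51×10^-20 J.

|ΔE| = 3.51×10^-20 J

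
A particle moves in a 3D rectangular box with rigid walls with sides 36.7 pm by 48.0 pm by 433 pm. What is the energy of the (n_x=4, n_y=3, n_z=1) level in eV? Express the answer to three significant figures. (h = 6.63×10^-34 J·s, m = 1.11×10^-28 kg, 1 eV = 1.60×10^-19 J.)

E = 48.9 eV

For a 3D rectangular well E = (h²/8m)·Σ n_i²/L_i² = (6.63×10^-34)²/(8·1.11×10^-28) · [4²/(36.7 pm)² + 3²/(48.0 pm)² + 1²/(433 pm)²].
Evaluating gives E = 7.817×10^-18 J = 48.9 eV.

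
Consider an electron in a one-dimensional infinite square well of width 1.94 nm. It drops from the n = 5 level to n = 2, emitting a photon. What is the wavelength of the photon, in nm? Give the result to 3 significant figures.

λ = 591 nm

E_1 = h²/(8m_eL²) = 1.601×10^-20 J, so ΔE = (5² − 2²)E_1 = 3.362×10^-19 J.
λ = hc/ΔE = (6.626×10^-34·2.998×10^8)/3.362×10^-19 = 5.91×10^-7 m = 591 nm.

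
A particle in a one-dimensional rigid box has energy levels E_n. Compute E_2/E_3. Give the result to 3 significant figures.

E_n ∝ n², so E_2/E_3 = 2²/3² = 4/9 = 0.444.

0.444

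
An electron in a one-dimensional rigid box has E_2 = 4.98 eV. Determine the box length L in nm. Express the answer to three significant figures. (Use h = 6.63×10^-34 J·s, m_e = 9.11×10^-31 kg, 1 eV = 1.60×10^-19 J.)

From E_n = n²h²/(8m_eL²), L = n·h/√(8m_eE_n).
E_2 = 4.98 eV = 7.968×10^-19 J, so L = 2·6.63×10^-34/√(8·9.11×10^-31·7.968×10^-19) = 5.50×10^-10 m = 0.550 nm.

L = 0.550 nm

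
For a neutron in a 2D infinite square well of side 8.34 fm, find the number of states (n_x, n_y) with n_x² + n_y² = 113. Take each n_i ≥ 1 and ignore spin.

degeneracy = 2

The level has n_x² + n_y² = 113. The ordered positive-integer solutions are (7, 8), (8, 7).
That gives 2 states.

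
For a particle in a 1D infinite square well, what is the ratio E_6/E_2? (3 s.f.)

9.00

E_n ∝ n², so E_6/E_2 = 6²/2² = 36/4 = 9.00.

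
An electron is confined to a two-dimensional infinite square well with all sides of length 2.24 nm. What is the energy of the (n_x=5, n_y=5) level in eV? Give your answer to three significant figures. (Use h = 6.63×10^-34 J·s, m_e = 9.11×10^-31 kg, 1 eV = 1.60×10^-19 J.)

For a 2D rectangular well E = (h²/8m_e)·Σ n_i²/L_i² = (6.63×10^-34)²/(8·9.11×10^-31) · [5²/(2.24 nm)² + 5²/(2.24 nm)²].
Evaluating gives E = 6.010×10^-19 J = 3.76 eV.

E = 3.76 eV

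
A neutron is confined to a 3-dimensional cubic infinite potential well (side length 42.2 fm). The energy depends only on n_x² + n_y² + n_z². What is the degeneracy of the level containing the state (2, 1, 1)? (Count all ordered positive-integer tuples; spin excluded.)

degeneracy = 3

The level has n_x² + n_y² + n_z² = 6. The ordered positive-integer solutions are (1, 1, 2), (1, 2, 1), (2, 1, 1).
That gives 3 states.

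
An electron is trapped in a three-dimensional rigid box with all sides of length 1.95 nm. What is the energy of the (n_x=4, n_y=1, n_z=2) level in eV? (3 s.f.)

E = 2.08 eV

For a 3D rectangular well E = (h²/8m_e)·Σ n_i²/L_i² = (6.626×10^-34)²/(8·9.109×10^-31) · [4²/(1.95 nm)² + 1²/(1.95 nm)² + 2²/(1.95 nm)²].
Evaluating gives E = 3.327×10^-19 J = 2.08 eV.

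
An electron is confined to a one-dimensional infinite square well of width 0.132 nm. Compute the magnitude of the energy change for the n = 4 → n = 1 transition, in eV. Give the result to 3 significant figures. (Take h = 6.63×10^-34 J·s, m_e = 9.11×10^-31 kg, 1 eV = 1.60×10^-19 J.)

|ΔE| = 325 eV

E_1 = h²/(8m_eL²) = 3.462×10^-18 J.
|ΔE| = |4² − 1²|·E_1 = 15·3.462×10^-18 J = 5.193×10^-17 J = 325 eV.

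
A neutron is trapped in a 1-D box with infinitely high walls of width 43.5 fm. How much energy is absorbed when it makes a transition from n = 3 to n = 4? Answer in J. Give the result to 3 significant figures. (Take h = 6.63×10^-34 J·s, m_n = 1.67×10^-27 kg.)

|ΔE| = 1.22×10^-13 J

E_1 = h²/(8m_nL²) = 1.739×10^-14 J.
|ΔE| = |3² − 4²|·E_1 = 7·1.739×10^-14 J = 1.22×10^-13 J.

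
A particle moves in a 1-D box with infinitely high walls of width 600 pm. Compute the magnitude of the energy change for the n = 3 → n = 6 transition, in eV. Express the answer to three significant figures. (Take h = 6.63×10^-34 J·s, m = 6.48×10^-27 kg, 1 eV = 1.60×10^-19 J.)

E_1 = h²/(8mL²) = 2.355×10^-23 J.
|ΔE| = |3² − 6²|·E_1 = 27·2.355×10^-23 J = 6.358×10^-22 J = 0.00397 eV.

|ΔE| = 0.00397 eV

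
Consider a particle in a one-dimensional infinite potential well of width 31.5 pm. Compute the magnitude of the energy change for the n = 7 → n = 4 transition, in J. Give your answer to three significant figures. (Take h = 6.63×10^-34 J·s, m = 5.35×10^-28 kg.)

|ΔE| = 3.42×10^-18 J

E_1 = h²/(8mL²) = 1.035×10^-19 J.
|ΔE| = |7² − 4²|·E_1 = 33·1.035×10^-19 J = 3.42×10^-18 J.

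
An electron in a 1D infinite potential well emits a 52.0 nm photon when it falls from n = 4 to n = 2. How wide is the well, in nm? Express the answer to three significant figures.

L = 0.435 nm

The photon carries ΔE = hc/λ = 6.626×10^-34·2.998×10^8/5.20×10^-8 m = 3.820×10^-18 J.
Since ΔE = (4² − 2²)E_1, E_1 = 3.183×10^-19 J, and L = h/√(8m_eE_1) = 4.35×10^-10 m = 0.435 nm.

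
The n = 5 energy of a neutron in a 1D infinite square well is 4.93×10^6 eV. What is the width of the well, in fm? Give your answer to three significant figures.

L = 32.2 fm

From E_n = n²h²/(8m_nL²), L = n·h/√(8m_nE_n).
E_5 = 4.93×10^6 eV = 7.898×10^-13 J, so L = 5·6.626×10^-34/√(8·1.675×10^-27·7.898×10^-13) = 3.22×10^-14 m = 32.2 fm.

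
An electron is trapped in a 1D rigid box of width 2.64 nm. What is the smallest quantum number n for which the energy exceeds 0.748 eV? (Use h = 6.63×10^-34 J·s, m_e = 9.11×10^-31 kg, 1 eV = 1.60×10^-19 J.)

n = 4

E_1 = h²/(8m_eL²) = 8.654×10^-21 J = 0.05409 eV.
Need n² > 0.748/0.05409 = 13.83, i.e. n > 3.719.
The smallest integer satisfying this is n = 4.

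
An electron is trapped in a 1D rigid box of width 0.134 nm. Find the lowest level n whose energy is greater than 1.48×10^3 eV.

n = 9

E_1 = h²/(8m_eL²) = 3.355×10^-18 J = 20.94 eV.
Need n² > 1.48×10^3/20.94 = 70.68, i.e. n > 8.407.
The smallest integer satisfying this is n = 9.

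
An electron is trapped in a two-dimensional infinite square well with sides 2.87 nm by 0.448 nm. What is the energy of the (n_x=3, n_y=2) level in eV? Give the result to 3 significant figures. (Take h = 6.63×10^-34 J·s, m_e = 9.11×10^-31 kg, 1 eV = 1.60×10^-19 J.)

For a 2D rectangular well E = (h²/8m_e)·Σ n_i²/L_i² = (6.63×10^-34)²/(8·9.11×10^-31) · [3²/(2.87 nm)² + 2²/(0.448 nm)²].
Evaluating gives E = 1.268×10^-18 J = 7.92 eV.

E = 7.92 eV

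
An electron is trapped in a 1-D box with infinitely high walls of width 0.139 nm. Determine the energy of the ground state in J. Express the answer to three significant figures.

For an infinite well E_n = n²h²/(8m_eL²), so E_1 = h²/(8m_eL²) = (6.626×10^-34)²/(8·9.109×10^-31·(1.39×10^-10 m)²) = 3.118×10^-18 J.

E_1 = 3.12×10^-18 J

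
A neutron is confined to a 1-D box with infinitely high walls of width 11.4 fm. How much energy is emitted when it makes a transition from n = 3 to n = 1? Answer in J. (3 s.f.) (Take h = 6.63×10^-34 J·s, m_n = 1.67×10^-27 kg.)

|ΔE| = 2.03×10^-12 J

E_1 = h²/(8m_nL²) = 2.532×10^-13 J.
|ΔE| = |3² − 1²|·E_1 = 8·2.532×10^-13 J = 2.03×10^-12 J.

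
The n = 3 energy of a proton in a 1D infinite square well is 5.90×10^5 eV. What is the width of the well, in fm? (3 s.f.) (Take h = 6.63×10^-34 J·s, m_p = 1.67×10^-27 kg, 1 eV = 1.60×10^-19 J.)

L = 56.0 fm

From E_n = n²h²/(8m_pL²), L = n·h/√(8m_pE_n).
E_3 = 5.90×10^5 eV = 9.440×10^-14 J, so L = 3·6.63×10^-34/√(8·1.67×10^-27·9.440×10^-14) = 5.60×10^-14 m = 56.0 fm.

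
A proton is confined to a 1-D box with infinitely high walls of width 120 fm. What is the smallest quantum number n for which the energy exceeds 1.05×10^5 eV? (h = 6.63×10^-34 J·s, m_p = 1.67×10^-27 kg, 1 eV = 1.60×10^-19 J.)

n = 3

E_1 = h²/(8m_pL²) = 2.285×10^-15 J = 1.428×10^4 eV.
Need n² > 1.05×10^5/1.428×10^4 = 7.353, i.e. n > 2.712.
The smallest integer satisfying this is n = 3.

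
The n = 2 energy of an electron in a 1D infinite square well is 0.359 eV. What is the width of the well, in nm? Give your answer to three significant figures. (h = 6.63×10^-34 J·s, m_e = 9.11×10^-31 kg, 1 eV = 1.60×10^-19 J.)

L = 2.05 nm

From E_n = n²h²/(8m_eL²), L = n·h/√(8m_eE_n).
E_2 = 0.359 eV = 5.744×10^-20 J, so L = 2·6.63×10^-34/√(8·9.11×10^-31·5.744×10^-20) = 2.05×10^-9 m = 2.05 nm.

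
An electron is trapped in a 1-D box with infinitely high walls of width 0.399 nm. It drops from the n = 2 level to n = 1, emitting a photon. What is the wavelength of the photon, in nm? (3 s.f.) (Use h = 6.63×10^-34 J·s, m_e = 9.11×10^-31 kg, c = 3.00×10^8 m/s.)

E_1 = h²/(8m_eL²) = 3.789×10^-19 J, so ΔE = (2² − 1²)E_1 = 1.137×10^-18 J.
λ = hc/ΔE = (6.63×10^-34·3.00×10^8)/1.137×10^-18 = 1.75×10^-7 m = 175 nm.

λ = 175 nm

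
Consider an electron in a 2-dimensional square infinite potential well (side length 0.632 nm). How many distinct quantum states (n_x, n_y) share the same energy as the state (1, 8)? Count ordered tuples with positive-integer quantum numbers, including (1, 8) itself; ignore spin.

The level has n_x² + n_y² = 65. The ordered positive-integer solutions are (1, 8), (4, 7), (7, 4), (8, 1).
That gives 4 states.

degeneracy = 4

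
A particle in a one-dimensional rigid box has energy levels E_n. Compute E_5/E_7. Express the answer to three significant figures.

E_n ∝ n², so E_5/E_7 = 5²/7² = 25/49 = 0.510.

0.510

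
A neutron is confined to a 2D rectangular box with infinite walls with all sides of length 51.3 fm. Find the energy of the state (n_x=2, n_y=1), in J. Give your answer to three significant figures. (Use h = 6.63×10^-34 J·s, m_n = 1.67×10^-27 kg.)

E = 6.25×10^-14 J

For a 2D rectangular well E = (h²/8m_n)·Σ n_i²/L_i² = (6.63×10^-34)²/(8·1.67×10^-27) · [2²/(51.3 fm)² + 1²/(51.3 fm)²].
Evaluating gives E = 6.25×10^-14 J.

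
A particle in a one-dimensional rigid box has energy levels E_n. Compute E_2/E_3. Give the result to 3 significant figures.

0.444

E_n ∝ n², so E_2/E_3 = 2²/3² = 4/9 = 0.444.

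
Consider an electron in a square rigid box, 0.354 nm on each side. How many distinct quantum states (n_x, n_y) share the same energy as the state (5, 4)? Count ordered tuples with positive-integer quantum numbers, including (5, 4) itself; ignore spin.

The level has n_x² + n_y² = 41. The ordered positive-integer solutions are (4, 5), (5, 4).
That gives 2 states.

degeneracy = 2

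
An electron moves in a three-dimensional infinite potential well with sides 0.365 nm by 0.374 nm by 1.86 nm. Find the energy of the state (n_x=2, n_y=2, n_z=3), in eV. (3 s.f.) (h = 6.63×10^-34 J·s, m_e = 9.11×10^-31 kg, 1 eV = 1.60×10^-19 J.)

For a 3D rectangular well E = (h²/8m_e)·Σ n_i²/L_i² = (6.63×10^-34)²/(8·9.11×10^-31) · [2²/(0.365 nm)² + 2²/(0.374 nm)² + 3²/(1.86 nm)²].
Evaluating gives E = 3.693×10^-18 J = 23.1 eV.

E = 23.1 eV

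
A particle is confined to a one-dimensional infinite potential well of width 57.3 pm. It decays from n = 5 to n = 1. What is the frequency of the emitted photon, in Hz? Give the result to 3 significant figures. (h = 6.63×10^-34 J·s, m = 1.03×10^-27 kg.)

E_1 = h²/(8mL²) = 1.625×10^-20 J and ΔE = (5² − 1²)E_1 = 3.900×10^-19 J.
f = ΔE/h = 3.900×10^-19/6.63×10^-34 = 5.88×10^14 Hz.

f = 5.88×10^14 Hz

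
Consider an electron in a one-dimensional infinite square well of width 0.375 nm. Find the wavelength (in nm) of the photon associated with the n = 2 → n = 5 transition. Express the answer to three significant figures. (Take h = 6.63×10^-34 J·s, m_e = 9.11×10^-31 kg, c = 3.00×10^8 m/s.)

λ = 22.1 nm

E_1 = h²/(8m_eL²) = 4.289×10^-19 J, so ΔE = (5² − 2²)E_1 = 9.007×10^-18 J.
λ = hc/ΔE = (6.63×10^-34·3.00×10^8)/9.007×10^-18 = 2.21×10^-8 m = 22.1 nm.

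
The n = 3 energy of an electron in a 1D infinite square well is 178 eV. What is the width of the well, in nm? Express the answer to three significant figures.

From E_n = n²h²/(8m_eL²), L = n·h/√(8m_eE_n).
E_3 = 178 eV = 2.852×10^-17 J, so L = 3·6.626×10^-34/√(8·9.109×10^-31·2.852×10^-17) = 1.38×10^-10 m = 0.138 nm.

L = 0.138 nm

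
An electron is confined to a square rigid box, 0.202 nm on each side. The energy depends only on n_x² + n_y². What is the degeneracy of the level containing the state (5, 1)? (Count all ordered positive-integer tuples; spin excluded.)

degeneracy = 2

The level has n_x² + n_y² = 26. The ordered positive-integer solutions are (1, 5), (5, 1).
That gives 2 states.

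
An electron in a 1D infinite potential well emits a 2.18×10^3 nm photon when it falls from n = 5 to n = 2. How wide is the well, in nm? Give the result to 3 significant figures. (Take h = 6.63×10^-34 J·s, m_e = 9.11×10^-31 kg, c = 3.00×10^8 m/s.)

L = 3.73 nm

The photon carries ΔE = hc/λ = 6.63×10^-34·3.00×10^8/2.18×10^-6 m = 9.124×10^-20 J.
Since ΔE = (5² − 2²)E_1, E_1 = 4.345×10^-21 J, and L = h/√(8m_eE_1) = 3.73×10^-9 m = 3.73 nm.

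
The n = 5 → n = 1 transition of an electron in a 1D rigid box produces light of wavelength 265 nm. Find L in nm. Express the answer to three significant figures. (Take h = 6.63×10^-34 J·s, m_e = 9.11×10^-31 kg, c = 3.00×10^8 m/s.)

The photon carries ΔE = hc/λ = 6.63×10^-34·3.00×10^8/2.65×10^-7 m = 7.506×10^-19 J.
Since ΔE = (5² − 1²)E_1, E_1 = 3.127×10^-20 J, and L = h/√(8m_eE_1) = 1.39×10^-9 m = 1.39 nm.

L = 1.39 nm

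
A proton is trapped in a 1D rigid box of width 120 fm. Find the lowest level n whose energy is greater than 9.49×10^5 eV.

E_1 = h²/(8m_pL²) = 2.278×10^-15 J = 1.422×10^4 eV.
Need n² > 9.49×10^5/1.422×10^4 = 66.74, i.e. n > 8.169.
The smallest integer satisfying this is n = 9.

n = 9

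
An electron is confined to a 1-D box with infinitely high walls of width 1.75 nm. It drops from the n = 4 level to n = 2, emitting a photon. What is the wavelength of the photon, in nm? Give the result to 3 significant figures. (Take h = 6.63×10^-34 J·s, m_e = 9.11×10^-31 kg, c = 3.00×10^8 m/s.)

E_1 = h²/(8m_eL²) = 1.969×10^-20 J, so ΔE = (4² − 2²)E_1 = 2.363×10^-19 J.
λ = hc/ΔE = (6.63×10^-34·3.00×10^8)/2.363×10^-19 = 8.42×10^-7 m = 842 nm.

λ = 842 nm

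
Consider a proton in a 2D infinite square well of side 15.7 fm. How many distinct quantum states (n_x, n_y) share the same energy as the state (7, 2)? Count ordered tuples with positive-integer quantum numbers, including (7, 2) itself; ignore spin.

The level has n_x² + n_y² = 53. The ordered positive-integer solutions are (2, 7), (7, 2).
That gives 2 states.

degeneracy = 2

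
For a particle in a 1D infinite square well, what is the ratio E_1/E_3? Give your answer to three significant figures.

E_n ∝ n², so E_1/E_3 = 1²/3² = 1/9 = 0.111.

0.111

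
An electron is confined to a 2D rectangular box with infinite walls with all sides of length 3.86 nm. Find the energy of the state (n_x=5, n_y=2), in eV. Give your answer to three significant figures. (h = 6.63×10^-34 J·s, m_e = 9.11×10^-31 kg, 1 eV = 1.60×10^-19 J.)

For a 2D rectangular well E = (h²/8m_e)·Σ n_i²/L_i² = (6.63×10^-34)²/(8·9.11×10^-31) · [5²/(3.86 nm)² + 2²/(3.86 nm)²].
Evaluating gives E = 1.174×10^-19 J = 0.734 eV.

E = 0.734 eV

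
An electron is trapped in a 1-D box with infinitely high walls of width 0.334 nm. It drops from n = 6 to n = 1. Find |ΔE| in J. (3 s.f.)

|ΔE| = 1.89×10^-17 J

E_1 = h²/(8m_eL²) = 5.401×10^-19 J.
|ΔE| = |6² − 1²|·E_1 = 35·5.401×10^-19 J = 1.89×10^-17 J.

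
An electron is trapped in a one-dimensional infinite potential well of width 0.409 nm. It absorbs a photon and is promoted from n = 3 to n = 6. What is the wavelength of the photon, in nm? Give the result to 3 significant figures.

E_1 = h²/(8m_eL²) = 3.602×10^-19 J, so ΔE = (6² − 3²)E_1 = 9.725×10^-18 J.
λ = hc/ΔE = (6.626×10^-34·2.998×10^8)/9.725×10^-18 = 2.04×10^-8 m = 20.4 nm.

λ = 20.4 nm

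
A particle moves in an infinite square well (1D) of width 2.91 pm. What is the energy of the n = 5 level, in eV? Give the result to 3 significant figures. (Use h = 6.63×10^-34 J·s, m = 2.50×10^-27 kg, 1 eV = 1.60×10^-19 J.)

For an infinite well E_n = n²h²/(8mL²), so E_1 = h²/(8mL²) = (6.63×10^-34)²/(8·2.50×10^-27·(2.91×10^-12 m)²) = 2.595×10^-18 J.
Then E_5 = 5²·E_1 = 25·2.595×10^-18 J = 6.488×10^-17 J.
Converting, E_5 = 6.488×10^-17 J / (1.60×10^-19 J/eV) = 406 eV.

E_5 = 406 eV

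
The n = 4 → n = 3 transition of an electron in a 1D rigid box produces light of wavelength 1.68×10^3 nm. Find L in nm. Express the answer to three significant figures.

L = 1.89 nm

The photon carries ΔE = hc/λ = 6.626×10^-34·2.998×10^8/1.68×10^-6 m = 1.182×10^-19 J.
Since ΔE = (4² − 3²)E_1, E_1 = 1.689×10^-20 J, and L = h/√(8m_eE_1) = 1.89×10^-9 m = 1.89 nm.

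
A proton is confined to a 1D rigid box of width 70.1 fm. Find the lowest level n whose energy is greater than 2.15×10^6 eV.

n = 8

E_1 = h²/(8m_pL²) = 6.675×10^-15 J = 4.167×10^4 eV.
Need n² > 2.15×10^6/4.167×10^4 = 51.60, i.e. n > 7.183.
The smallest integer satisfying this is n = 8.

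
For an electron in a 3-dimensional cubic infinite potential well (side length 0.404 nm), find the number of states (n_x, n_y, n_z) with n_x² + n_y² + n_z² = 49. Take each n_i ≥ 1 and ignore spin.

The level has n_x² + n_y² + n_z² = 49. The ordered positive-integer solutions are (2, 3, 6), (2, 6, 3), (3, 2, 6), (3, 6, 2), (6, 2, 3), (6, 3, 2).
That gives 6 states.

degeneracy = 6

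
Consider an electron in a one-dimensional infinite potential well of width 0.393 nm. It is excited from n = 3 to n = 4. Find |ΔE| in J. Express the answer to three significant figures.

|ΔE| = 2.73×10^-18 J

E_1 = h²/(8m_eL²) = 3.901×10^-19 J.
|ΔE| = |3² − 4²|·E_1 = 7·3.901×10^-19 J = 2.73×10^-18 J.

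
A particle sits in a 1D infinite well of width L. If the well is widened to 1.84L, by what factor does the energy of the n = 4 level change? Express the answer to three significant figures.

0.295

E_n ∝ 1/L², so the energy scales by 1/1.84² = 0.295.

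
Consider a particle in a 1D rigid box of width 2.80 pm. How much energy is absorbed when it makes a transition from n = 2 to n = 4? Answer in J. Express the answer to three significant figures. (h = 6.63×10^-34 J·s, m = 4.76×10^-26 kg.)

E_1 = h²/(8mL²) = 1.472×10^-19 J.
|ΔE| = |2² − 4²|·E_1 = 12·1.472×10^-19 J = 1.77×10^-18 J.

|ΔE| = 1.77×10^-18 J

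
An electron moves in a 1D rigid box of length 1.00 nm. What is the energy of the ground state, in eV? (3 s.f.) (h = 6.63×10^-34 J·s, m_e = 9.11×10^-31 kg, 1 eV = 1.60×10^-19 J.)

E_1 = 0.377 eV

For an infinite well E_n = n²h²/(8m_eL²), so E_1 = h²/(8m_eL²) = (6.63×10^-34)²/(8·9.11×10^-31·(1.00×10^-9 m)²) = 6.031×10^-20 J.
Converting, E_1 = 6.031×10^-20 J / (1.60×10^-19 J/eV) = 0.377 eV.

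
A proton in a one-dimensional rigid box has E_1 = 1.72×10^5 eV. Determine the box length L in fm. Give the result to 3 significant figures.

From E_n = n²h²/(8m_pL²), L = n·h/√(8m_pE_n).
E_1 = 1.72×10^5 eV = 2.755×10^-14 J, so L = 1·6.626×10^-34/√(8·1.673×10^-27·2.755×10^-14) = 3.45×10^-14 m = 34.5 fm.

L = 34.5 fm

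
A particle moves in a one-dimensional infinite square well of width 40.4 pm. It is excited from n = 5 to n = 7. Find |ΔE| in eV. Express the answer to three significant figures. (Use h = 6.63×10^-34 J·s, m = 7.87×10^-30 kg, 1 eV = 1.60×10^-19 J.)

E_1 = h²/(8mL²) = 4.278×10^-18 J.
|ΔE| = |5² − 7²|·E_1 = 24·4.278×10^-18 J = 1.027×10^-16 J = 642 eV.

|ΔE| = 642 eV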